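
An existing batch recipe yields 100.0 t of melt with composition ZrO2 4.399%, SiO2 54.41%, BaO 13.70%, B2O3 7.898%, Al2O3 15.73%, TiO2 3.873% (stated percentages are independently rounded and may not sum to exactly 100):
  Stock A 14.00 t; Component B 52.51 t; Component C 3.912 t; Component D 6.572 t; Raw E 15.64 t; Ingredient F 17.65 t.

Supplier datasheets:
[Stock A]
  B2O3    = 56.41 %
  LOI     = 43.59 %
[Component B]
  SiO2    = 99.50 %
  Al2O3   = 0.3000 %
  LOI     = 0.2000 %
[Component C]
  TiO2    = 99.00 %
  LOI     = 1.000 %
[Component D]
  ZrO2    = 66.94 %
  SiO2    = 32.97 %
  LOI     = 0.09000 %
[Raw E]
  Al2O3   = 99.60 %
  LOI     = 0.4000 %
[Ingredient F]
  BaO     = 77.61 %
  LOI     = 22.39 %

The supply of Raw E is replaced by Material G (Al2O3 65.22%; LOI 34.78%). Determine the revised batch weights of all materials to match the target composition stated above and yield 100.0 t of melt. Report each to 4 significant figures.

Revised batch per 100.0 t melt:
  Stock A: 14.00 t
  Component B: 52.51 t
  Component C: 3.912 t
  Component D: 6.572 t
  Material G: 23.88 t
  Ingredient F: 17.65 t
Total batch = 118.5 t; LOI loss = 18.51 t

The intermediate values are displayed, with 4-significant-figure rounding, in the printout; all arithmetic maintains full float precision at each step; each reported number is rounded exactly once — all derived quantities, including the totals, yield, net glass mass, the six compositions, LOI, are carried starting from the weights at 100.0 t of glass in full float precision, exactly as shown in question or answer.
The oxide mass targets at 100.0 t melt:
  ZrO2: 4.399% × 100.0 = 4.399 t
  SiO2: 54.41% × 100.0 = 54.41 t
  BaO: 13.70% × 100.0 = 13.70 t
  B2O3: 7.898% × 100.0 = 7.898 t
  Al2O3: 15.73% × 100.0 = 15.73 t
  TiO2: 3.873% × 100.0 = 3.873 t
Mass-balance tally per oxide using the reported weights, on the stated basis (summed amounts equal target values given rounding of the digits):
  ZrO2: 6.572·0.6694 = 4.399 t (target 4.399 t)
  SiO2: 52.51·0.9950 + 6.572·0.3297 = 54.41 t (target 54.41 t)
  BaO: 17.65·0.7761 = 13.70 t (target 13.70 t)
  B2O3: 14.00·0.5641 = 7.897 t (target 7.898 t)
  Al2O3: 52.51·0.003000 + 23.88·0.6522 = 15.73 t (target 15.73 t)
  TiO2: 3.912·0.9900 = 3.873 t (target 3.873 t)
Glass mass check: batch Σ − ignition loss = 100.0 t (targets for the oxides total 100.0 t; basis as stated: 100.0 t — rounding explains the deltas).
Adding the batch up: Σ batch = 118.5 t; LOI loss = Σ batch·LOI = 18.51 t; yield: glass divided by total = 84.38%.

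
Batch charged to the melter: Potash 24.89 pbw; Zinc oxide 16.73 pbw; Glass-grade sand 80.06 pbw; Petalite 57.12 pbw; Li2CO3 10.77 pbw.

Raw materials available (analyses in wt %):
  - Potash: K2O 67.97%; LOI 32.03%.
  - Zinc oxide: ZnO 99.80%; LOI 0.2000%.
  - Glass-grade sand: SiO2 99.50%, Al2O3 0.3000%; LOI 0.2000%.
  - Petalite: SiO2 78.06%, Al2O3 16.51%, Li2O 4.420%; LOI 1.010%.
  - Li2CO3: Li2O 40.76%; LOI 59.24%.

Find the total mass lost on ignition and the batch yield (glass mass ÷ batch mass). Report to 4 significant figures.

LOI loss = 15.12 pbw; glass = 174.4 pbw; yield = 92.02%

Full precision is held at every stage. The intermediate values are printed, rounded to four significant digits, alongside each step. Every reported result is rounded exactly once; derived quantities, which include yield, ignition loss, the totals, five oxide percentages, net glass mass, are re-derived in exact precision, as they appear in problem or answer, using the weight values on 174.4 pbw of glass.
Each material's LOI contribution:
  Potash: 24.89 × 0.3203 = 7.972 pbw
  Zinc oxide: 16.73 × 0.002000 = 0.03346 pbw
  Glass-grade sand: 80.06 × 0.002000 = 0.1601 pbw
  Petalite: 57.12 × 0.01010 = 0.5769 pbw
  Li2CO3: 10.77 × 0.5924 = 6.380 pbw
Total LOI = 15.12 pbw
Glass = batch − LOI = 189.6 − 15.12 = 174.4 pbw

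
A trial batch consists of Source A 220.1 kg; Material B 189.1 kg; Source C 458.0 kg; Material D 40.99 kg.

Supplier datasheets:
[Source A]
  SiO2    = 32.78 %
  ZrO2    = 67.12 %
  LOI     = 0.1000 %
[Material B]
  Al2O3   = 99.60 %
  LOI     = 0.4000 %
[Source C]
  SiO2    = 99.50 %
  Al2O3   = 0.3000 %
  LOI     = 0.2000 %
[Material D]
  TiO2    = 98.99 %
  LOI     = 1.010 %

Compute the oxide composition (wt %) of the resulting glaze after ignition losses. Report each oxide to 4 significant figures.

Glass mass = 905.9 kg (batch 908.2 − LOI 2.306).
Composition: SiO2 58.27%, ZrO2 16.31%, Al2O3 20.94%, TiO2 4.479%

Mid-chain values appear rounded off to 4 significant figures on the page. All arithmetic carries exact precision at every stage. Each reported result sees exactly one rounding; all derived quantities are computed from the weighed amounts for 905.9 kg of glass in full precision (four oxide percentages, totals, the yield, net glass mass, LOI), as they appear in the problem or the answer.
Oxide masses out of the charge:
  SiO2: 220.1·0.3278 + 458.0·0.9950 = 527.9 kg
  ZrO2: 220.1·0.6712 = 147.7 kg
  Al2O3: 189.1·0.9960 + 458.0·0.003000 = 189.7 kg
  TiO2: 40.99·0.9899 = 40.58 kg
LOI: 220.1·0.001000 + 189.1·0.004000 + 458.0·0.002000 + 40.99·0.01010 = 2.306 kg
batch − LOI leaves glass = 908.2 − 2.306 = 905.9 kg (the oxide masses sum to this)
each oxide over glass, ×100, is wt %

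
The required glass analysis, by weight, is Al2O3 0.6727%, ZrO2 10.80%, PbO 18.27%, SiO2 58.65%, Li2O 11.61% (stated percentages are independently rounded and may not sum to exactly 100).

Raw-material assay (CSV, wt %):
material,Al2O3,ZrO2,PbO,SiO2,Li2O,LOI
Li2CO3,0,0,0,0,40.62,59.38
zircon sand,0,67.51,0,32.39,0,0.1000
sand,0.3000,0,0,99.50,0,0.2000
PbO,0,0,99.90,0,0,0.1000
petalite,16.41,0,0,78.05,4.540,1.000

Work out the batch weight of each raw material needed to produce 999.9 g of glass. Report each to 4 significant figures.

Batch per 999.9 g glass:
  Li2CO3: 282.3 g
  zircon sand: 160.0 g
  sand: 512.5 g
  PbO: 182.9 g
  petalite: 31.62 g
Total batch = 1169 g; LOI loss = 169.3 g; yield = 85.52%

Each numeric step holds full precision in all steps — mid-chain values are printed (rounded to 4 significant digits) between the steps; every reported figure is rounded exactly once — all derived quantities, including the five compositions, ignition loss, the totals, net glass mass, yield, are re-derived from the batch weights for 999.9 g of glass at full float precision as written in question or answer.
Oxide-by-oxide targets in 999.9 g glass:
  Al2O3: 0.6727% × 999.9 = 6.726 g
  ZrO2: 10.80% × 999.9 = 108.0 g
  PbO: 18.27% × 999.9 = 182.7 g
  SiO2: 58.65% × 999.9 = 586.4 g
  Li2O: 11.61% × 999.9 = 116.1 g
Per-oxide balance check from the weights as reported, on the stated basis (delivered sums recover each target inside rounding margins):
  Al2O3: 512.5·0.003000 + 31.62·0.1641 = 6.726 g (target 6.726 g)
  ZrO2: 160.0·0.6751 = 108.0 g (target 108.0 g)
  PbO: 182.9·0.9990 = 182.7 g (target 182.7 g)
  SiO2: 160.0·0.3239 + 512.5·0.9950 + 31.62·0.7805 = 586.4 g (target 586.4 g)
  Li2O: 282.3·0.4062 + 31.62·0.04540 = 116.1 g (target 116.1 g)
Auditing the glass mass value: batch Σ − ignition loss = 1000 g (the targets, summed, come to 999.9 g; basis as stated: 999.9 g — any gap is answer rounding).
Total batch = Σ batch = 1169 g; ignition loss, Σ(batch × LOI) = 169.3 g; as yield: glass ÷ batch → 85.52%.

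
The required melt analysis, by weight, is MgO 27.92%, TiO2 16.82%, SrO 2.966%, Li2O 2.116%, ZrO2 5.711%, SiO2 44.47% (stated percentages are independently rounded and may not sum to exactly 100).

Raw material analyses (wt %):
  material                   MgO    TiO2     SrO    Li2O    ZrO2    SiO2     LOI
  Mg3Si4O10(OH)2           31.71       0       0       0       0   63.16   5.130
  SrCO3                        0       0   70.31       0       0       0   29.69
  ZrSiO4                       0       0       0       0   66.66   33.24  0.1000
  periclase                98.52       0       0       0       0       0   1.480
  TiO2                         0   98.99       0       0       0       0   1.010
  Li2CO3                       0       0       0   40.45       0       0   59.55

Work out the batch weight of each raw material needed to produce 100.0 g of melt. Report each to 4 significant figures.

The intermediate values are displayed (rounded to 4 significant digits) at each printed step; every computation maintains exact precision at every stage. Each reported figure takes exactly one rounding. All derived quantities, which include six oxide percentages, LOI, net glass mass, the yield, the totals, are computed in full precision, as they appear in the problem or the answer, using the weight values per 100.0 g of glass.
The oxide mass targets at 100.0 g melt:
  MgO: 27.92% × 100.0 = 27.92 g
  TiO2: 16.82% × 100.0 = 16.82 g
  SrO: 2.966% × 100.0 = 2.966 g
  Li2O: 2.116% × 100.0 = 2.116 g
  ZrO2: 5.711% × 100.0 = 5.711 g
  SiO2: 44.47% × 100.0 = 44.47 g
A balance pass over the oxides, given the weights on record, under the basis named above (target by target, the sums agree up to rounding of the answer):
  MgO: 65.90·0.3171 + 7.129·0.9852 = 27.92 g (target 27.92 g)
  TiO2: 16.99·0.9899 = 16.82 g (target 16.82 g)
  SrO: 4.218·0.7031 = 2.966 g (target 2.966 g)
  Li2O: 5.231·0.4045 = 2.116 g (target 2.116 g)
  ZrO2: 8.567·0.6666 = 5.711 g (target 5.711 g)
  SiO2: 65.90·0.6316 + 8.567·0.3324 = 44.47 g (target 44.47 g)
Glass-mass closure: total batch − LOI = 100.0 g (oxide target masses add up to 100.0 g; basis as stated: 100.0 g — deltas are rounding alone).
Adding the batch up: Σ batch = 108.0 g; ignition loss, Σ(batch × LOI) = 8.034 g; as yield: glass ÷ batch → 92.56%.

Batch per 100.0 g melt:
  Mg3Si4O10(OH)2: 65.90 g
  SrCO3: 4.218 g
  ZrSiO4: 8.567 g
  periclase: 7.129 g
  TiO2: 16.99 g
  Li2CO3: 5.231 g
Total batch = 108.0 g; LOI loss = 8.034 g; yield = 92.56%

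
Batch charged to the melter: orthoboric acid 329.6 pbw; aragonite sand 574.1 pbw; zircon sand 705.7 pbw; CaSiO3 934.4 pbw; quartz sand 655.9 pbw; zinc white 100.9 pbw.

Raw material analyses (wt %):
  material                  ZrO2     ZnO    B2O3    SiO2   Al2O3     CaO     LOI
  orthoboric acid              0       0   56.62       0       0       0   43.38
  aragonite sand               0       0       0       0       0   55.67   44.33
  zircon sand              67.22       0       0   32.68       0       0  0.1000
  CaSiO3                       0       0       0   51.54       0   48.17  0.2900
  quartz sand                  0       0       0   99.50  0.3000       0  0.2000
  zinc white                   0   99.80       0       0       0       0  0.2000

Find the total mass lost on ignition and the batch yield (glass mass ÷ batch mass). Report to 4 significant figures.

All internal work carries full float precision at every stage; intermediates are shown rounded to four significant digits between the steps. A single rounding finalizes every reported value; the derived quantities (net glass mass, totals, LOI, six oxide percentages, yield) are recomputed using the weight values per 2898 pbw of glass in full precision exactly as shown in problem or answer.
Ignition loss by material:
  orthoboric acid: 329.6 × 0.4338 = 143.0 pbw
  aragonite sand: 574.1 × 0.4433 = 254.5 pbw
  zircon sand: 705.7 × 0.001000 = 0.7057 pbw
  CaSiO3: 934.4 × 0.002900 = 2.710 pbw
  quartz sand: 655.9 × 0.002000 = 1.312 pbw
  zinc white: 100.9 × 0.002000 = 0.2018 pbw
Total LOI = 402.4 pbw
Glass = batch − LOI = 3301 − 402.4 = 2898 pbw

LOI loss = 402.4 pbw; glass = 2898 pbw; yield = 87.81%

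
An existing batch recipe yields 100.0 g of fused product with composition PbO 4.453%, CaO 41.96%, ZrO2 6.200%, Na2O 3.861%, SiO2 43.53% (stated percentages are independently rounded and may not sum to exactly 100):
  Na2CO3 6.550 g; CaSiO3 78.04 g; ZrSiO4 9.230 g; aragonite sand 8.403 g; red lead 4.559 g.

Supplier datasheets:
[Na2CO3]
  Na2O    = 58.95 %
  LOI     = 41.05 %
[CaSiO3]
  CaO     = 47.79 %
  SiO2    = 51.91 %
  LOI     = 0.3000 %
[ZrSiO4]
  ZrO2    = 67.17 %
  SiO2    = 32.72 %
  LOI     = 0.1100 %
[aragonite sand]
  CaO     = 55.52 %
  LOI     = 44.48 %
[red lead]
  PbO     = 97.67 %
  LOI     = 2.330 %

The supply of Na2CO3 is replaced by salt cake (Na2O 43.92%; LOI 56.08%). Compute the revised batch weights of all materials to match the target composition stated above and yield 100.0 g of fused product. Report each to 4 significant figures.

Revised batch per 100.0 g fused product:
  salt cake: 8.791 g
  CaSiO3: 78.04 g
  ZrSiO4: 9.230 g
  aragonite sand: 8.403 g
  red lead: 4.559 g
Total batch = 109.0 g; LOI loss = 9.018 g

All arithmetic carries full float precision all the way through. The intermediate values appear, with 4-significant-digit rounding, as written; each reported figure is rounded exactly once — derived quantities are carried at exact precision (totals, ignition loss, the yield, net glass mass, the five compositions) using the weight values per 100.0 g of glass exactly as shown in the problem or answer text.
The oxide mass targets at 100.0 g fused product:
  PbO: 4.453% × 100.0 = 4.453 g
  CaO: 41.96% × 100.0 = 41.96 g
  ZrO2: 6.200% × 100.0 = 6.200 g
  Na2O: 3.861% × 100.0 = 3.861 g
  SiO2: 43.53% × 100.0 = 43.53 g
Balance tally, oxide-wise, using the reported weights, for the quoted basis mass (oxide sums agree with the targets up to rounding of the answer):
  PbO: 4.559·0.9767 = 4.453 g (target 4.453 g)
  CaO: 78.04·0.4779 + 8.403·0.5552 = 41.96 g (target 41.96 g)
  ZrO2: 9.230·0.6717 = 6.200 g (target 6.200 g)
  Na2O: 8.791·0.4392 = 3.861 g (target 3.861 g)
  SiO2: 78.04·0.5191 + 9.230·0.3272 = 43.53 g (target 43.53 g)
Glass-mass sanity pass: the batch minus its LOI: 100.0 g (targets for the oxides total 100.0 g; the stated basis being 100.0 g — any gap is answer rounding).
Adding the batch up: Σ batch = 109.0 g; loss to ignition Σ batch·LOI = 9.018 g; as yield: glass ÷ batch → 91.73%.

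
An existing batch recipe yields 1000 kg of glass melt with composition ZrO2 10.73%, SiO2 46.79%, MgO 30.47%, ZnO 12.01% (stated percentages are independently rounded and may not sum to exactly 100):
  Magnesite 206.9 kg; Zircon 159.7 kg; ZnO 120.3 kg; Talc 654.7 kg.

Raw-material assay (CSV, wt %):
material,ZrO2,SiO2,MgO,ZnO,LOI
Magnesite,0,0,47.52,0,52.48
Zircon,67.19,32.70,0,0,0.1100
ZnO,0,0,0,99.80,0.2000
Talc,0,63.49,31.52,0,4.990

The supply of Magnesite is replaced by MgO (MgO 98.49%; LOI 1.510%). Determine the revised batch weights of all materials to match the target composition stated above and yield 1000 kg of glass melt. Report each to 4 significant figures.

Revised batch per 1000 kg glass melt:
  MgO: 99.84 kg
  Zircon: 159.7 kg
  ZnO: 120.3 kg
  Talc: 654.7 kg
Total batch = 1035 kg; LOI loss = 34.59 kg

Mid-chain values appear, rounded to 4 significant digits, within the worked lines — all internal work runs at full precision throughout; exactly one rounding lands on every reported result — derived quantities are computed in exact precision (four oxide percentages, ignition loss, totals, the yield, net glass mass) from the weighed amounts at 1000 kg of glass exactly as printed in the problem or answer text.
Oxide-by-oxide targets in 1000 kg glass melt:
  ZrO2: 10.73% × 1000 = 107.3 kg
  SiO2: 46.79% × 1000 = 467.9 kg
  MgO: 30.47% × 1000 = 304.7 kg
  ZnO: 12.01% × 1000 = 120.1 kg
Per-oxide balance check with the batch weights as given, at the basis given (delivered sums recover each target within answer rounding):
  ZrO2: 159.7·0.6719 = 107.3 kg (target 107.3 kg)
  SiO2: 159.7·0.3270 + 654.7·0.6349 = 467.9 kg (target 467.9 kg)
  MgO: 99.84·0.9849 + 654.7·0.3152 = 304.7 kg (target 304.7 kg)
  ZnO: 120.3·0.9980 = 120.1 kg (target 120.1 kg)
Glass mass check: batch Σ − ignition loss = 999.9 kg (the targets, summed, come to 1000 kg; with the basis standing at 1000 kg — any gap is answer rounding).
Total batch = Σ batch = 1035 kg; Σ batch·LOI gives LOI loss = 34.59 kg; glass ÷ batch gives a yield of 96.66%.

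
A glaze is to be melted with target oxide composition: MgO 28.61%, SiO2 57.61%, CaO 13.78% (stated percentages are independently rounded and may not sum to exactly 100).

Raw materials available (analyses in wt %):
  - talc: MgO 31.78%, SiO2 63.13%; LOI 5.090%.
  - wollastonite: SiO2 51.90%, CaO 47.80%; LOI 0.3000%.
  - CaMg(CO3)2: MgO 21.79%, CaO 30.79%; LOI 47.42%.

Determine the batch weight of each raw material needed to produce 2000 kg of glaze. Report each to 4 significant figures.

Batch per 2000 kg glaze:
  talc: 1547 kg
  wollastonite: 338.4 kg
  CaMg(CO3)2: 369.8 kg
Total batch = 2255 kg; LOI loss = 255.1 kg; yield = 88.69%

Each numeric step runs at full float precision through the solve. Mid-chain values appear, with 4-significant-figure rounding, alongside each step — every reported number is rounded a single time. The derived quantities are re-derived from the weighed amounts per 2000 kg of glass at full float precision (yield, the three compositions, LOI, glass mass, totals), as written in problem or answer.
The oxide mass targets at 2000 kg glaze:
  MgO: 28.61% × 2000 = 572.2 kg
  SiO2: 57.61% × 2000 = 1152 kg
  CaO: 13.78% × 2000 = 275.6 kg
Mass-balance tally per oxide on the weights just shown, against the basis in use (each sum matches its target mass modulo rounding of the values):
  MgO: 1547·0.3178 + 369.8·0.2179 = 572.2 kg (target 572.2 kg)
  SiO2: 1547·0.6313 + 338.4·0.5190 = 1152 kg (target 1152 kg)
  CaO: 338.4·0.4780 + 369.8·0.3079 = 275.6 kg (target 275.6 kg)
Glass-mass closure: the batch minus its LOI: 2000 kg (the Σ of target masses is 2000 kg; with the basis standing at 2000 kg — any gap is answer rounding).
Total batch = Σ batch = 2255 kg; LOI removed, Σ of batch·LOI: 255.1 kg; as yield: glass ÷ batch → 88.69%.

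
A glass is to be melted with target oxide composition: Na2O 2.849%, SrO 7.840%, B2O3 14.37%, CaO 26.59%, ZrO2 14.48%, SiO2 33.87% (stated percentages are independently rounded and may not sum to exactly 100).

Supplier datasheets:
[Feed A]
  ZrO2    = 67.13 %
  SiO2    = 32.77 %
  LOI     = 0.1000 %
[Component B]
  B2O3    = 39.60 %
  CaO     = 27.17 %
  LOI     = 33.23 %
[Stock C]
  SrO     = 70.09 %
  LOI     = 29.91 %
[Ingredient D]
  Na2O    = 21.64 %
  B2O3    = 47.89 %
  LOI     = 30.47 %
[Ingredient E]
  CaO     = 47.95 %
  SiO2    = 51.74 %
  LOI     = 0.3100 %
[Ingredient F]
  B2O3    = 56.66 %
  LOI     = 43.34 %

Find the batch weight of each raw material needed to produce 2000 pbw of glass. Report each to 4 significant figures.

Batch per 2000 pbw glass:
  Feed A: 431.4 pbw
  Component B: 128.9 pbw
  Stock C: 223.7 pbw
  Ingredient D: 263.3 pbw
  Ingredient E: 1036 pbw
  Ingredient F: 194.6 pbw
Total batch = 2278 pbw; LOI loss = 278.0 pbw; yield = 87.80%

Values along the way appear rounded off to 4 significant figures at each printed step. The working math keeps exact precision in every operation. A single rounding completes each reported number. The derived quantities (totals, the yield, six oxide percentages, LOI, glass mass) are carried from the weighed amounts for 2000 pbw of glass at exact precision, as written in the question or the answer.
Oxide-by-oxide targets in 2000 pbw glass:
  Na2O: 2.849% × 2000 = 56.98 pbw
  SrO: 7.840% × 2000 = 156.8 pbw
  B2O3: 14.37% × 2000 = 287.4 pbw
  CaO: 26.59% × 2000 = 531.8 pbw
  ZrO2: 14.48% × 2000 = 289.6 pbw
  SiO2: 33.87% × 2000 = 677.4 pbw
Balance tally, oxide-wise, on the weights just shown, on the stated basis (every target is met by its sum within answer rounding):
  Na2O: 263.3·0.2164 = 56.98 pbw (target 56.98 pbw)
  SrO: 223.7·0.7009 = 156.8 pbw (target 156.8 pbw)
  B2O3: 128.9·0.3960 + 263.3·0.4789 + 194.6·0.5666 = 287.4 pbw (target 287.4 pbw)
  CaO: 128.9·0.2717 + 1036·0.4795 = 531.8 pbw (target 531.8 pbw)
  ZrO2: 431.4·0.6713 = 289.6 pbw (target 289.6 pbw)
  SiO2: 431.4·0.3277 + 1036·0.5174 = 677.4 pbw (target 677.4 pbw)
The glass-mass cross-check: Σ batch − LOI loss = 2000 pbw (targets for the oxides total 2000 pbw; stated basis 2000 pbw — differing by rounding only).
Adding the batch up: Σ batch = 2278 pbw; LOI removed, Σ of batch·LOI: 278.0 pbw; the yield ratio, glass ÷ batch: 87.80%.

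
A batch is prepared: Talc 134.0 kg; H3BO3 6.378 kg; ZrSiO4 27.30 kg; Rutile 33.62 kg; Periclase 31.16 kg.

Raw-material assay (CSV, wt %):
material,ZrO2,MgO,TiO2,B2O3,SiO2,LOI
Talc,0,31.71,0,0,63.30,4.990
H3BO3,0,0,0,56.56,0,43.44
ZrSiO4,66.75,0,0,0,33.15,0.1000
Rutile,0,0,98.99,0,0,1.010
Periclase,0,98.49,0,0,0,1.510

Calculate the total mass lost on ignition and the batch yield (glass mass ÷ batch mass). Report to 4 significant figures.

Each numeric step keeps full precision throughout; rounding to 4 significant figures applies to every working value as displayed. A single rounding finalizes each reported value; derived quantities (the five compositions, yield, LOI, glass mass, totals) are re-derived in full float precision from the weighed amounts per 222.2 kg of glass, as quoted within the question or the answer.
Ignition loss by material:
  Talc: 134.0 × 0.04990 = 6.687 kg
  H3BO3: 6.378 × 0.4344 = 2.771 kg
  ZrSiO4: 27.30 × 0.001000 = 0.02730 kg
  Rutile: 33.62 × 0.01010 = 0.3396 kg
  Periclase: 31.16 × 0.01510 = 0.4705 kg
Total LOI = 10.29 kg
Glass = batch − LOI = 232.5 − 10.29 = 222.2 kg

LOI loss = 10.29 kg; glass = 222.2 kg; yield = 95.57%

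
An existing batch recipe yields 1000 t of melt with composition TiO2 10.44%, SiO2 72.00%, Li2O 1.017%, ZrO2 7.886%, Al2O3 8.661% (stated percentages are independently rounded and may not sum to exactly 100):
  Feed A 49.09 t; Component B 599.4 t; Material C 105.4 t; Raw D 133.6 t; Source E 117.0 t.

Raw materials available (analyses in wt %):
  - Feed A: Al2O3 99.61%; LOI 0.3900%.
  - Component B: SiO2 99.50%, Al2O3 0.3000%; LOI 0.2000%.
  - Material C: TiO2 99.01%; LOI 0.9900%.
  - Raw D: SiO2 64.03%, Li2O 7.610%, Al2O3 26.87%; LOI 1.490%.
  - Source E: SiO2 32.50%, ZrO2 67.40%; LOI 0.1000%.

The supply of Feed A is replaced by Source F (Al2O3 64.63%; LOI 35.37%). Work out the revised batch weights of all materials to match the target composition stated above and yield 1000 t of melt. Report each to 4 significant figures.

Values along the way are displayed (rounded to 4 significant figures) as written — the working math holds full precision through the solve. Exactly one rounding lands on each reported number. Derived quantities (totals, five oxide percentages, glass mass, ignition loss, the yield) are computed using the weight values per 1000 t of glass in full precision, exactly as printed in the question or the answer.
The oxide mass targets at 1000 t melt:
  TiO2: 10.44% × 1000 = 104.4 t
  SiO2: 72.00% × 1000 = 720.0 t
  Li2O: 1.017% × 1000 = 10.17 t
  ZrO2: 7.886% × 1000 = 78.86 t
  Al2O3: 8.661% × 1000 = 86.61 t
A balance pass over the oxides, applying the batch weights above, at the basis given (every target is met by its sum within answer rounding):
  TiO2: 105.4·0.9901 = 104.4 t (target 104.4 t)
  SiO2: 599.4·0.9950 + 133.6·0.6403 + 117.0·0.3250 = 720.0 t (target 720.0 t)
  Li2O: 133.6·0.07610 = 10.17 t (target 10.17 t)
  ZrO2: 117.0·0.6740 = 78.86 t (target 78.86 t)
  Al2O3: 75.67·0.6463 + 599.4·0.003000 + 133.6·0.2687 = 86.60 t (target 86.61 t)
Consistency of the glass mass: batch Σ − ignition loss = 1000 t (oxide target masses add up to 1000 t; the stated basis being 1000 t — differing by rounding only).
Batch total: Σ batch = 1031 t; LOI removed, Σ of batch·LOI: 31.11 t; glass ÷ batch gives a yield of 96.98%.

Revised batch per 1000 t melt:
  Source F: 75.67 t
  Component B: 599.4 t
  Material C: 105.4 t
  Raw D: 133.6 t
  Source E: 117.0 t
Total batch = 1031 t; LOI loss = 31.11 t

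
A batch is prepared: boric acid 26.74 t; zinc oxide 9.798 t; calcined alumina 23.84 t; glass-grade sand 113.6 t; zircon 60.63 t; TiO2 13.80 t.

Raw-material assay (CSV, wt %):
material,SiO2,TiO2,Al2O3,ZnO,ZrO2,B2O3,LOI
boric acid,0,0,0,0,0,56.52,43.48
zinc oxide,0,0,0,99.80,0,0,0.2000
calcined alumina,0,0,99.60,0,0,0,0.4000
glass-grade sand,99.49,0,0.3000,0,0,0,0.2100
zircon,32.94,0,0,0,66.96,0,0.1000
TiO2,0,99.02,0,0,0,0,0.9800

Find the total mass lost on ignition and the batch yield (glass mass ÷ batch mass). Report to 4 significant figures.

LOI loss = 12.18 t; glass = 236.2 t; yield = 95.10%

Each numeric step runs at exact precision from start to finish — in-progress results are displayed (rounded to four significant digits) within the worked lines. Exactly one rounding is applied to every reported value — derived quantities (yield, six oxide percentages, totals, net glass mass, ignition loss) are computed at exact precision starting from the weights at 236.2 t of glass precisely as stated by the problem or answer text.
LOI of each material in turn:
  boric acid: 26.74 × 0.4348 = 11.63 t
  zinc oxide: 9.798 × 0.002000 = 0.01960 t
  calcined alumina: 23.84 × 0.004000 = 0.09536 t
  glass-grade sand: 113.6 × 0.002100 = 0.2386 t
  zircon: 60.63 × 0.001000 = 0.06063 t
  TiO2: 13.80 × 0.009800 = 0.1352 t
Total LOI = 12.18 t
Glass = batch − LOI = 248.4 − 12.18 = 236.2 t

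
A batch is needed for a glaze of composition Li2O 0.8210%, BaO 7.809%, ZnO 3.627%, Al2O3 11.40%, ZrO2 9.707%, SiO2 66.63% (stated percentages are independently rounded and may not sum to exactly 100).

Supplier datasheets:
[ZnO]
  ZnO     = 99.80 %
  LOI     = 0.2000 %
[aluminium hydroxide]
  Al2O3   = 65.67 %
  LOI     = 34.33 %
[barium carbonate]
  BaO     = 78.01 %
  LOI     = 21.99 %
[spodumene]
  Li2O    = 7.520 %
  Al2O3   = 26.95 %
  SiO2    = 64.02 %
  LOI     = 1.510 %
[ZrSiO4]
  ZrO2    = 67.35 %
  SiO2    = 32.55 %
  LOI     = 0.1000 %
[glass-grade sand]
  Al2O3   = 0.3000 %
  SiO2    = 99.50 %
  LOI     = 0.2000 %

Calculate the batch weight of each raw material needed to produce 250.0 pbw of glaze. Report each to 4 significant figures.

Batch per 250.0 pbw glaze:
  ZnO: 9.086 pbw
  aluminium hydroxide: 31.57 pbw
  barium carbonate: 25.03 pbw
  spodumene: 27.29 pbw
  ZrSiO4: 36.03 pbw
  glass-grade sand: 138.1 pbw
Total batch = 267.1 pbw; LOI loss = 17.08 pbw; yield = 93.60%

The intermediate values are shown (rounded to four significant figures) as written — every computation runs at full precision from start to finish; each reported figure takes exactly one rounding; all derived quantities are recomputed in exact precision (the totals, ignition loss, net glass mass, the six compositions, the yield) starting from the weights for 250.0 pbw of glass, as given in either problem or answer.
Target oxide masses per 250.0 pbw glaze:
  Li2O: 0.8210% × 250.0 = 2.052 pbw
  BaO: 7.809% × 250.0 = 19.52 pbw
  ZnO: 3.627% × 250.0 = 9.068 pbw
  Al2O3: 11.40% × 250.0 = 28.50 pbw
  ZrO2: 9.707% × 250.0 = 24.27 pbw
  SiO2: 66.63% × 250.0 = 166.6 pbw
Per-oxide balance check on the weights just shown, for the quoted basis mass (summed amounts equal target values modulo rounding of the values):
  Li2O: 27.29·0.07520 = 2.052 pbw (target 2.052 pbw)
  BaO: 25.03·0.7801 = 19.53 pbw (target 19.52 pbw)
  ZnO: 9.086·0.9980 = 9.068 pbw (target 9.068 pbw)
  Al2O3: 31.57·0.6567 + 27.29·0.2695 + 138.1·0.003000 = 28.50 pbw (target 28.50 pbw)
  ZrO2: 36.03·0.6735 = 24.27 pbw (target 24.27 pbw)
  SiO2: 27.29·0.6402 + 36.03·0.3255 + 138.1·0.9950 = 166.6 pbw (target 166.6 pbw)
Glass-mass sanity pass: total batch − LOI = 250.0 pbw (summing oxide targets gives 250.0 pbw; stated basis 250.0 pbw — deltas are rounding alone).
Summing the batch: Σ batch = 267.1 pbw; loss to ignition Σ batch·LOI = 17.08 pbw; the yield ratio, glass ÷ batch: 93.60%.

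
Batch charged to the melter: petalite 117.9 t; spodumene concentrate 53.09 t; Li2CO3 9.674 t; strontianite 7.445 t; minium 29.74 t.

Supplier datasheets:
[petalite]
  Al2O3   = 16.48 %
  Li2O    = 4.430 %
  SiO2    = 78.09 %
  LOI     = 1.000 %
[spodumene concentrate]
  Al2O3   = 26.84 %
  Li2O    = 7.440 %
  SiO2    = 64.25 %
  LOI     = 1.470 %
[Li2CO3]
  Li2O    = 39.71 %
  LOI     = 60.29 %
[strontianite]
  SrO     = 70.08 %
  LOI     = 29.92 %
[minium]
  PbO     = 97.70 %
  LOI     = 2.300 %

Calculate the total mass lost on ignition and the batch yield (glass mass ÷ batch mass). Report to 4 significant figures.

All arithmetic holds exact precision at all times; mid-chain values are printed with 4-significant-digit rounding in the working; every reported value receives exactly one rounding — all derived quantities (totals, the five compositions, net glass mass, LOI, yield) are rebuilt in full precision from the batch weights for 207.1 t of glass, as they appear in either problem or answer.
Per-material ignition loss:
  petalite: 117.9 × 0.01000 = 1.179 t
  spodumene concentrate: 53.09 × 0.01470 = 0.7804 t
  Li2CO3: 9.674 × 0.6029 = 5.832 t
  strontianite: 7.445 × 0.2992 = 2.228 t
  minium: 29.74 × 0.02300 = 0.6840 t
Total LOI = 10.70 t
Glass = batch − LOI = 217.8 − 10.70 = 207.1 t

LOI loss = 10.70 t; glass = 207.1 t; yield = 95.09%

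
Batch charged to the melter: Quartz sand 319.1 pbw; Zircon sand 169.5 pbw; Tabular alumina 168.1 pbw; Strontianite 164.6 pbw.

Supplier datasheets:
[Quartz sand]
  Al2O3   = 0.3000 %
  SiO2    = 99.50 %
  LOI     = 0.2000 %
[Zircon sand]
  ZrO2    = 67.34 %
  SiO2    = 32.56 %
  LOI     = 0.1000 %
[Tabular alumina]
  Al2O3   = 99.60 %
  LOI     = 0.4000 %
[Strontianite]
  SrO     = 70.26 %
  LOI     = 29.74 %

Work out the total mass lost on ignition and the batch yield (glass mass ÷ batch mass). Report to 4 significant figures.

The intermediate values are displayed (rounded to 4 significant digits) alongside each step — all arithmetic keeps full float precision at each step. Each reported number takes exactly one rounding. The derived quantities are carried in full precision (ignition loss, the totals, four oxide percentages, the yield, glass mass) using the weight values at 770.9 pbw of glass, as written in question or answer.
Material-by-material LOI:
  Quartz sand: 319.1 × 0.002000 = 0.6382 pbw
  Zircon sand: 169.5 × 0.001000 = 0.1695 pbw
  Tabular alumina: 168.1 × 0.004000 = 0.6724 pbw
  Strontianite: 164.6 × 0.2974 = 48.95 pbw
Total LOI = 50.43 pbw
Glass = batch − LOI = 821.3 − 50.43 = 770.9 pbw

LOI loss = 50.43 pbw; glass = 770.9 pbw; yield = 93.86%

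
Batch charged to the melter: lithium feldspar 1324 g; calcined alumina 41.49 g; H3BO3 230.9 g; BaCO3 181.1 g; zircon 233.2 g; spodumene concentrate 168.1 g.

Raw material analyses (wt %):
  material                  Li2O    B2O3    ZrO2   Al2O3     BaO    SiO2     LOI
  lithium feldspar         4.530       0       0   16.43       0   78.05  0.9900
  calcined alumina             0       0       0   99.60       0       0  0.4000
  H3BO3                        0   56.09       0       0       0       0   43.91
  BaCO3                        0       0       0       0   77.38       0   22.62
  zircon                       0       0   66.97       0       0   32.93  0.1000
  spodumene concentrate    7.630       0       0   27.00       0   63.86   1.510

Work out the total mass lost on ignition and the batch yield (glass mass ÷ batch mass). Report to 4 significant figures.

The working math maintains full precision all the way through — mid-chain values are printed, with 4-significant-digit rounding, across the worked steps. Exactly one rounding is applied to each reported number — all derived quantities, which include the totals, the six compositions, the yield, ignition loss, net glass mass, are recomputed in full precision, as set out in either problem or answer, from the weighed amounts at 2020 g of glass.
Per-material ignition loss:
  lithium feldspar: 1324 × 0.009900 = 13.11 g
  calcined alumina: 41.49 × 0.004000 = 0.1660 g
  H3BO3: 230.9 × 0.4391 = 101.4 g
  BaCO3: 181.1 × 0.2262 = 40.96 g
  zircon: 233.2 × 0.001000 = 0.2332 g
  spodumene concentrate: 168.1 × 0.01510 = 2.538 g
Total LOI = 158.4 g
Glass = batch − LOI = 2179 − 158.4 = 2020 g

LOI loss = 158.4 g; glass = 2020 g; yield = 92.73%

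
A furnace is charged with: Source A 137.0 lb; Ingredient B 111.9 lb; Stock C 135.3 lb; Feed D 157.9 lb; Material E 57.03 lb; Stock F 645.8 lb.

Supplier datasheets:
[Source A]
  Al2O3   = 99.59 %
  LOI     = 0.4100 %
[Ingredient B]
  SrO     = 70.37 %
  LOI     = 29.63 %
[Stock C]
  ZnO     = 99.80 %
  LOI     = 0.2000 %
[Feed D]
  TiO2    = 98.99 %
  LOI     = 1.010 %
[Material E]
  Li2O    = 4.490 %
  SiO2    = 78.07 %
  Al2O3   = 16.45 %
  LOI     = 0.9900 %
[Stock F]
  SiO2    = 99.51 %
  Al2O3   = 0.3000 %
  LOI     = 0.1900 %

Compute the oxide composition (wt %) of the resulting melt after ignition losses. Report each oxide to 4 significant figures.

Rounding to four significant digits governs each intermediate as displayed. Every computation holds exact precision all the way through; exactly one rounding is applied to each reported value. Derived quantities are rebuilt in exact precision (glass mass, yield, the six compositions, ignition loss, totals) using the weight values on 1208 lb of glass as written in either problem or answer.
Oxide-by-oxide delivered mass:
  TiO2: 157.9·0.9899 = 156.3 lb
  Li2O: 57.03·0.04490 = 2.561 lb
  ZnO: 135.3·0.9980 = 135.0 lb
  SiO2: 57.03·0.7807 + 645.8·0.9951 = 687.2 lb
  Al2O3: 137.0·0.9959 + 57.03·0.1645 + 645.8·0.003000 = 147.8 lb
  SrO: 111.9·0.7037 = 78.74 lb
LOI: 137.0·0.004100 + 111.9·0.2963 + 135.3·0.002000 + 157.9·0.01010 + 57.03·0.009900 + 645.8·0.001900 = 37.37 lb
Resulting glass, batch − LOI: 1245 − 37.37 = 1208 lb (= Σ oxide masses)
wt % = 100 × oxide mass / glass mass

Glass mass = 1208 lb (batch 1245 − LOI 37.37).
Composition: TiO2 12.94%, Li2O 0.2121%, ZnO 11.18%, SiO2 56.90%, Al2O3 12.24%, SrO 6.521%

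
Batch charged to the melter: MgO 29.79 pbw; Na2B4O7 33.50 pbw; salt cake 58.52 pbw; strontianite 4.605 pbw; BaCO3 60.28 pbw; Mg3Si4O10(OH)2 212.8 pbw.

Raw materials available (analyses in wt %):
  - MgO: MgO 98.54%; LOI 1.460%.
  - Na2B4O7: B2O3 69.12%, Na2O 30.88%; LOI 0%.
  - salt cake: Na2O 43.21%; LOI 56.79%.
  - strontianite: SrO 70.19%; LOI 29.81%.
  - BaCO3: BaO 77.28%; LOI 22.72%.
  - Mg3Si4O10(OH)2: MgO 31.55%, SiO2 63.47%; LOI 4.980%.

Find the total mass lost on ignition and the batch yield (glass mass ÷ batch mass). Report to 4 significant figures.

LOI loss = 59.33 pbw; glass = 340.2 pbw; yield = 85.15%

Working values are displayed rounded to four significant digits alongside each step — all internal work holds exact precision through every step — each reported result includes exactly one rounding. Derived quantities are recomputed from the batch weights at 340.2 pbw of glass in exact precision (the six compositions, net glass mass, LOI, the yield, the totals), as set out in the problem or the answer.
LOI of each material in turn:
  MgO: 29.79 × 0.01460 = 0.4349 pbw
  Na2B4O7: 33.50 × 0 = 0 pbw
  salt cake: 58.52 × 0.5679 = 33.23 pbw
  strontianite: 4.605 × 0.2981 = 1.373 pbw
  BaCO3: 60.28 × 0.2272 = 13.70 pbw
  Mg3Si4O10(OH)2: 212.8 × 0.04980 = 10.60 pbw
Total LOI = 59.33 pbw
Glass = batch − LOI = 399.5 − 59.33 = 340.2 pbw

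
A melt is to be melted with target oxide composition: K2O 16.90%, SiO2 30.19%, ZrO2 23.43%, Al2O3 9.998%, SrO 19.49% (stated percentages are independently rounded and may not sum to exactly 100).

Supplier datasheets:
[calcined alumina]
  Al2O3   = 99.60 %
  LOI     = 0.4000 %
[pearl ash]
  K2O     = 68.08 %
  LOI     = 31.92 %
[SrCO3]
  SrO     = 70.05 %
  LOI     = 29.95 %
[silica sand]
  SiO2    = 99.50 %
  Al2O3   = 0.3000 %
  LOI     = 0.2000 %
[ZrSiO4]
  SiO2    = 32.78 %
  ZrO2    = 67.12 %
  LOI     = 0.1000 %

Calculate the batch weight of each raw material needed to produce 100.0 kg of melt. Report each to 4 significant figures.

Working values are displayed rounded off to 4 significant digits across the worked steps — all internal work keeps full precision through every step. A single rounding produces every reported figure; derived quantities, which include the yield, ignition loss, the totals, net glass mass, five oxide percentages, are re-derived in full precision, as written in the problem or answer text, from the batch weights for 100.0 kg of glass.
Target oxide masses per 100.0 kg melt:
  K2O: 16.90% × 100.0 = 16.90 kg
  SiO2: 30.19% × 100.0 = 30.19 kg
  ZrO2: 23.43% × 100.0 = 23.43 kg
  Al2O3: 9.998% × 100.0 = 9.998 kg
  SrO: 19.49% × 100.0 = 19.49 kg
Mass-balance tally per oxide from the weights as reported, under the basis named above (oxide sums agree with the targets inside rounding margins):
  K2O: 24.82·0.6808 = 16.90 kg (target 16.90 kg)
  SiO2: 18.84·0.9950 + 34.91·0.3278 = 30.19 kg (target 30.19 kg)
  ZrO2: 34.91·0.6712 = 23.43 kg (target 23.43 kg)
  Al2O3: 9.981·0.9960 + 18.84·0.003000 = 9.998 kg (target 9.998 kg)
  SrO: 27.82·0.7005 = 19.49 kg (target 19.49 kg)
Auditing the glass mass value: the batch minus its LOI: 100.0 kg (oxide target masses add up to 100.0 kg; versus the stated basis of 100.0 kg — deltas are rounding alone).
Batch total: Σ batch = 116.4 kg; the LOI term Σ batch·LOI equals 16.37 kg; yield: glass divided by total = 85.94%.

Batch per 100.0 kg melt:
  calcined alumina: 9.981 kg
  pearl ash: 24.82 kg
  SrCO3: 27.82 kg
  silica sand: 18.84 kg
  ZrSiO4: 34.91 kg
Total batch = 116.4 kg; LOI loss = 16.37 kg; yield = 85.94%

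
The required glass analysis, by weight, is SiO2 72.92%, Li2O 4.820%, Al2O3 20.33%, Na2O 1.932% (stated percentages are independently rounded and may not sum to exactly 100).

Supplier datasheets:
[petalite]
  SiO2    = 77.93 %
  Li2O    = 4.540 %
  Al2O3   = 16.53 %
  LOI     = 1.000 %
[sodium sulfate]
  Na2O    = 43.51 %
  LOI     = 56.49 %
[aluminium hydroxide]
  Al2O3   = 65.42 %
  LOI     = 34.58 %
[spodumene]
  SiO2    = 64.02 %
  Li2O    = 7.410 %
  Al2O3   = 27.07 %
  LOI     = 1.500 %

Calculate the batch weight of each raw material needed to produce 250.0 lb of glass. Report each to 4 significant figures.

Mid-chain values are shown rounded off to 4 significant figures as written — the working math keeps full float precision in every operation. A single rounding yields every reported figure — the derived quantities are rebuilt in exact precision (glass mass, the four compositions, yield, totals, ignition loss) from the batch weights at 250.0 lb of glass as they appear in either problem or answer.
Oxide-by-oxide targets in 250.0 lb glass:
  SiO2: 72.92% × 250.0 = 182.3 lb
  Li2O: 4.820% × 250.0 = 12.05 lb
  Al2O3: 20.33% × 250.0 = 50.82 lb
  Na2O: 1.932% × 250.0 = 4.830 lb
Sums-versus-targets review using the reported weights, versus the basis set out (oxide sums agree with the targets exact up to rounding of places):
  SiO2: 202.0·0.7793 + 38.85·0.6402 = 182.3 lb (target 182.3 lb)
  Li2O: 202.0·0.04540 + 38.85·0.07410 = 12.05 lb (target 12.05 lb)
  Al2O3: 202.0·0.1653 + 10.57·0.6542 + 38.85·0.2707 = 50.82 lb (target 50.82 lb)
  Na2O: 11.10·0.4351 = 4.830 lb (target 4.830 lb)
Glass-mass bookkeeping: net batch after ignition = 250.0 lb (targets for the oxides total 250.0 lb; with the basis standing at 250.0 lb — a pure rounding effect).
Adding the batch up: Σ batch = 262.5 lb; LOI removed, Σ of batch·LOI: 12.53 lb; yield, glass over the total, = 95.23%.

Batch per 250.0 lb glass:
  petalite: 202.0 lb
  sodium sulfate: 11.10 lb
  aluminium hydroxide: 10.57 lb
  spodumene: 38.85 lb
Total batch = 262.5 lb; LOI loss = 12.53 lb; yield = 95.23%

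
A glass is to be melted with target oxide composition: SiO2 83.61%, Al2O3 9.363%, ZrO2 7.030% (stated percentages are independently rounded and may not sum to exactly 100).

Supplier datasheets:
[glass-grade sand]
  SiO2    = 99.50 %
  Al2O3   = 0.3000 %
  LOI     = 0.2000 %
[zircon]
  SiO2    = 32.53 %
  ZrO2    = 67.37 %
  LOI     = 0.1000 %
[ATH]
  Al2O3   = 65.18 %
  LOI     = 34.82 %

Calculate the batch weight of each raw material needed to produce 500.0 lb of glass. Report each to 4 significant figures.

Batch per 500.0 lb glass:
  glass-grade sand: 403.1 lb
  zircon: 52.17 lb
  ATH: 69.97 lb
Total batch = 525.2 lb; LOI loss = 25.22 lb; yield = 95.20%

Values along the way appear with 4-significant-digit rounding within the worked lines — all arithmetic maintains full float precision from first step to last; a single rounding finalizes each reported number; all derived quantities, which include net glass mass, the totals, yield, three oxide percentages, LOI, are computed at exact precision, precisely as stated by either problem or answer, using the weight values at 500.0 lb of glass.
Oxide mass targets, per 500.0 lb glass:
  SiO2: 83.61% × 500.0 = 418.0 lb
  Al2O3: 9.363% × 500.0 = 46.82 lb
  ZrO2: 7.030% × 500.0 = 35.15 lb
Sums-versus-targets review applying the batch weights above, under the basis named above (delivered sums recover each target within answer rounding):
  SiO2: 403.1·0.9950 + 52.17·0.3253 = 418.1 lb (target 418.0 lb)
  Al2O3: 403.1·0.003000 + 69.97·0.6518 = 46.82 lb (target 46.82 lb)
  ZrO2: 52.17·0.6737 = 35.15 lb (target 35.15 lb)
Auditing the glass mass value: batch total minus LOI = 500.0 lb (summing oxide targets gives 500.0 lb; against the stated basis, 500.0 lb — gaps are rounding artifacts).
Total batch = Σ batch = 525.2 lb; LOI removed, Σ of batch·LOI: 25.22 lb; yield = glass ÷ total batch = 95.20%.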